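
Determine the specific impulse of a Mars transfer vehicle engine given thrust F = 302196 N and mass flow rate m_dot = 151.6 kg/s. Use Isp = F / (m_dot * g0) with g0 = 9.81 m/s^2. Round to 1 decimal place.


Step 1: m_dot * g0 = 151.6 * 9.81 = 1487.2
Step 2: Isp = 302196 / 1487.2 = 203.2 s

203.2


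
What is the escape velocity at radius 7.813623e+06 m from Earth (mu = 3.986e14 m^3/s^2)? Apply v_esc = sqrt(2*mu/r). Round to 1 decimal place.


Step 1: 2*mu/r = 2 * 3.986e14 / 7.813623e+06 = 102026934.2404
Step 2: v_esc = sqrt(102026934.2404) = 10100.8 m/s

10100.8


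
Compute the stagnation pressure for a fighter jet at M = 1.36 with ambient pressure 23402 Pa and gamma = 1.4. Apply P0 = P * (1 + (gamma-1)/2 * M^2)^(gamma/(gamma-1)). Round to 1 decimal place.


Step 1: (gamma-1)/2 * M^2 = 0.2 * 1.8496 = 0.36992
Step 2: 1 + 0.36992 = 1.36992
Step 3: Exponent gamma/(gamma-1) = 3.5
Step 4: P0 = 23402 * 1.36992^3.5 = 70418.4 Pa

70418.4


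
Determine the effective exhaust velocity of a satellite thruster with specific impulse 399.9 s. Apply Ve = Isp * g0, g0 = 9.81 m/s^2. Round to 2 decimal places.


Step 1: Ve = Isp * g0 = 399.9 * 9.81
Step 2: Ve = 3923.02 m/s

3923.02


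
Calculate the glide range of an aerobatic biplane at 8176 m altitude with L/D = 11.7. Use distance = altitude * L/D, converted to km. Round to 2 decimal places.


Step 1: Glide distance = altitude * L/D = 8176 * 11.7 = 95659.2 m
Step 2: Convert to km: 95659.2 / 1000 = 95.66 km

95.66


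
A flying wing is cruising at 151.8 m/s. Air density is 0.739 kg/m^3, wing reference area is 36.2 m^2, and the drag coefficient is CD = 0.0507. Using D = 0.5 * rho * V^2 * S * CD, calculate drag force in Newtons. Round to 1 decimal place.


Step 1: Dynamic pressure q = 0.5 * 0.739 * 151.8^2 = 8514.4772 Pa
Step 2: Drag D = q * S * CD = 8514.4772 * 36.2 * 0.0507
Step 3: D = 15627.0 N

15627.0


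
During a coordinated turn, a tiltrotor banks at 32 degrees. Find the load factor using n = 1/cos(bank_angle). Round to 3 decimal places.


Step 1: Convert 32 degrees to radians = 0.558505
Step 2: cos(32 deg) = 0.848048
Step 3: n = 1 / 0.848048 = 1.179

1.179


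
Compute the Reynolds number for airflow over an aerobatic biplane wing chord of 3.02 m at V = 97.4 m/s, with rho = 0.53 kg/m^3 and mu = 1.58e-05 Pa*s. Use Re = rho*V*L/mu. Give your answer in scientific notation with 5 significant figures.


Step 1: Numerator = rho * V * L = 0.53 * 97.4 * 3.02 = 155.89844
Step 2: Re = 155.89844 / 1.58e-05
Step 3: Re = 9.8670e+06

9.8670e+06


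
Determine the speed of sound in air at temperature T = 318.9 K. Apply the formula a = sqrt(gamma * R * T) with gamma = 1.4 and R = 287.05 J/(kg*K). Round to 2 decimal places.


Step 1: gamma * R * T = 1.4 * 287.05 * 318.9 = 128156.343
Step 2: a = sqrt(128156.343) = 357.99 m/s

357.99


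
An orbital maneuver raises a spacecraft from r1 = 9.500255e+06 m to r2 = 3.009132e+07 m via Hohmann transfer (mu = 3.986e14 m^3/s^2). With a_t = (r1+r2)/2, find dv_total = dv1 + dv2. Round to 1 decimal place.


Step 1: Transfer semi-major axis a_t = (9.500255e+06 + 3.009132e+07) / 2 = 1.979579e+07 m
Step 2: v1 (circular at r1) = sqrt(mu/r1) = 6477.4 m/s
Step 3: v_t1 = sqrt(mu*(2/r1 - 1/a_t)) = 7986.11 m/s
Step 4: dv1 = |7986.11 - 6477.4| = 1508.7 m/s
Step 5: v2 (circular at r2) = 3639.55 m/s, v_t2 = 2521.33 m/s
Step 6: dv2 = |3639.55 - 2521.33| = 1118.23 m/s
Step 7: Total delta-v = 1508.7 + 1118.23 = 2626.9 m/s

2626.9


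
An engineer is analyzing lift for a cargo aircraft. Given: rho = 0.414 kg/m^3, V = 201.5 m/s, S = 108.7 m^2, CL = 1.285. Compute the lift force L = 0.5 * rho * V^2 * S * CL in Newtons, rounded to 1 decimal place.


Step 1: Calculate dynamic pressure q = 0.5 * 0.414 * 201.5^2 = 0.5 * 0.414 * 40602.25 = 8404.6658 Pa
Step 2: Multiply by wing area and lift coefficient: L = 8404.6658 * 108.7 * 1.285
Step 3: L = 913587.167 * 1.285 = 1173959.5 N

1173959.5


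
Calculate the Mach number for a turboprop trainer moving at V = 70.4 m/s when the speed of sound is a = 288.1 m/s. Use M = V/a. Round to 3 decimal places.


Step 1: M = V / a = 70.4 / 288.1
Step 2: M = 0.244

0.244


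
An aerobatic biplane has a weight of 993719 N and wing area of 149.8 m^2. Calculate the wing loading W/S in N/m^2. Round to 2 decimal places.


Step 1: Wing loading = W / S = 993719 / 149.8
Step 2: Wing loading = 6633.64 N/m^2

6633.64


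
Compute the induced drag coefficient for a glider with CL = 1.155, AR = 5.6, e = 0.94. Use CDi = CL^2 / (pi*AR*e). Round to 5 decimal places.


Step 1: CL^2 = 1.155^2 = 1.334025
Step 2: pi * AR * e = 3.14159 * 5.6 * 0.94 = 16.537344
Step 3: CDi = 1.334025 / 16.537344 = 0.08067

0.08067


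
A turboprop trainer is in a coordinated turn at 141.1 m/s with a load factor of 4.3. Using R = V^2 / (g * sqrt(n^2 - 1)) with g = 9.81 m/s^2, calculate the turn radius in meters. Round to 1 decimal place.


Step 1: V^2 = 141.1^2 = 19909.21
Step 2: n^2 - 1 = 4.3^2 - 1 = 17.49
Step 3: sqrt(17.49) = 4.182105
Step 4: R = 19909.21 / (9.81 * 4.182105) = 485.3 m

485.3


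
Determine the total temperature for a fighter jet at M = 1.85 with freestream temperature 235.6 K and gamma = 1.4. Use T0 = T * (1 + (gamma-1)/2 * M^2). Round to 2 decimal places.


Step 1: (gamma-1)/2 = 0.2
Step 2: M^2 = 3.4225
Step 3: 1 + 0.2 * 3.4225 = 1.6845
Step 4: T0 = 235.6 * 1.6845 = 396.87 K

396.87


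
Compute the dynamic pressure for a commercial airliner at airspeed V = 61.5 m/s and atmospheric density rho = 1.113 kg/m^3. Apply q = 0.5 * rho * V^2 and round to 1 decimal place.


Step 1: V^2 = 61.5^2 = 3782.25
Step 2: q = 0.5 * 1.113 * 3782.25
Step 3: q = 2104.8 Pa

2104.8


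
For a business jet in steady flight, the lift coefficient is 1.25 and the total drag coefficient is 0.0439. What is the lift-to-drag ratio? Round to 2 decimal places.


Step 1: L/D = CL / CD = 1.25 / 0.0439
Step 2: L/D = 28.47

28.47


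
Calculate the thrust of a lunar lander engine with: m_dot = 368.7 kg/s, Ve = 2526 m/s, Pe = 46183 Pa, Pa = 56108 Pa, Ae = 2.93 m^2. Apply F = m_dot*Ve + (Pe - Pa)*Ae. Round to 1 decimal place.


Step 1: Momentum thrust = m_dot * Ve = 368.7 * 2526 = 931336.2 N
Step 2: Pressure thrust = (Pe - Pa) * Ae = (46183 - 56108) * 2.93 = -29080.25 N
Step 3: Total thrust F = 931336.2 + -29080.25 = 902256.0 N

902256.0


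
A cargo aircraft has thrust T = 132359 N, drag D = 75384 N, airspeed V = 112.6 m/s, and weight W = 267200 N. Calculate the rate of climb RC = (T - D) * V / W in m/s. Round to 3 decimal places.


Step 1: Excess thrust = T - D = 132359 - 75384 = 56975 N
Step 2: Excess power = 56975 * 112.6 = 6415385.0 W
Step 3: RC = 6415385.0 / 267200 = 24.010 m/s

24.010


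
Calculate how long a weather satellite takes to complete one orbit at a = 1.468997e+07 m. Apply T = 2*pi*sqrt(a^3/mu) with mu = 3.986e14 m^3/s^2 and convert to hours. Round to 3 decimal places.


Step 1: a^3 / mu = 3.170025e+21 / 3.986e14 = 7.952898e+06
Step 2: sqrt(7.952898e+06) = 2820.0884 s
Step 3: T = 2*pi * 2820.0884 = 17719.14 s
Step 4: T in hours = 17719.14 / 3600 = 4.922 hours

4.922


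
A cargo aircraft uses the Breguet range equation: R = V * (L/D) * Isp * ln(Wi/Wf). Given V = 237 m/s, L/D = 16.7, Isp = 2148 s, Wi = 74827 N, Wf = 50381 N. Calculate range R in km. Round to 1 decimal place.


Step 1: Coefficient = V * (L/D) * Isp = 237 * 16.7 * 2148 = 8501569.2 m
Step 2: Wi/Wf = 74827 / 50381 = 1.485223
Step 3: ln(1.485223) = 0.395565
Step 4: R = 8501569.2 * 0.395565 = 3362920.4 m = 3362.9 km

3362.9


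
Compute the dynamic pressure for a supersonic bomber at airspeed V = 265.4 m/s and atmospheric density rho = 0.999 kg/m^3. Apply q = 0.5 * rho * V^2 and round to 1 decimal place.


Step 1: V^2 = 265.4^2 = 70437.16
Step 2: q = 0.5 * 0.999 * 70437.16
Step 3: q = 35183.4 Pa

35183.4


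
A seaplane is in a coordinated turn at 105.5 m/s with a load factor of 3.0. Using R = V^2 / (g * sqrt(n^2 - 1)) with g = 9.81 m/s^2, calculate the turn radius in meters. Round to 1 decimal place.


Step 1: V^2 = 105.5^2 = 11130.25
Step 2: n^2 - 1 = 3.0^2 - 1 = 8.0
Step 3: sqrt(8.0) = 2.828427
Step 4: R = 11130.25 / (9.81 * 2.828427) = 401.1 m

401.1


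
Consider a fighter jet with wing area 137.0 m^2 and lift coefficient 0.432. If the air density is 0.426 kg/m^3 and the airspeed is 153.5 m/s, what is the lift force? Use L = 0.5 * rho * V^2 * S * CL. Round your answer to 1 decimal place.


Step 1: Calculate dynamic pressure q = 0.5 * 0.426 * 153.5^2 = 0.5 * 0.426 * 23562.25 = 5018.7593 Pa
Step 2: Multiply by wing area and lift coefficient: L = 5018.7593 * 137.0 * 0.432
Step 3: L = 687570.0173 * 0.432 = 297030.2 N

297030.2


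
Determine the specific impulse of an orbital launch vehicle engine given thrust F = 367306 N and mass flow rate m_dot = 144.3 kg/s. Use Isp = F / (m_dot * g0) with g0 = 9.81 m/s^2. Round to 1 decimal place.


Step 1: m_dot * g0 = 144.3 * 9.81 = 1415.58
Step 2: Isp = 367306 / 1415.58 = 259.5 s

259.5


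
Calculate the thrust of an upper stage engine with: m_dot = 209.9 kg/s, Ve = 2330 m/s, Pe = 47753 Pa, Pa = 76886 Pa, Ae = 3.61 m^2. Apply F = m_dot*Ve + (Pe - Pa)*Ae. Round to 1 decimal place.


Step 1: Momentum thrust = m_dot * Ve = 209.9 * 2330 = 489067.0 N
Step 2: Pressure thrust = (Pe - Pa) * Ae = (47753 - 76886) * 3.61 = -105170.13 N
Step 3: Total thrust F = 489067.0 + -105170.13 = 383896.9 N

383896.9


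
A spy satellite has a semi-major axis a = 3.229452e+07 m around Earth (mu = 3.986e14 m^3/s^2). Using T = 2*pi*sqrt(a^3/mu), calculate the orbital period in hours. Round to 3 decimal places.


Step 1: a^3 / mu = 3.368112e+22 / 3.986e14 = 8.449854e+07
Step 2: sqrt(8.449854e+07) = 9192.3088 s
Step 3: T = 2*pi * 9192.3088 = 57756.98 s
Step 4: T in hours = 57756.98 / 3600 = 16.044 hours

16.044


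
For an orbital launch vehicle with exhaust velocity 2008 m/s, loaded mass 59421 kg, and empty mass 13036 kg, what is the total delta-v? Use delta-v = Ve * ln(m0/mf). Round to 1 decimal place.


Step 1: Mass ratio m0/mf = 59421 / 13036 = 4.558223
Step 2: ln(4.558223) = 1.516933
Step 3: delta-v = 2008 * 1.516933 = 3046.0 m/s

3046.0


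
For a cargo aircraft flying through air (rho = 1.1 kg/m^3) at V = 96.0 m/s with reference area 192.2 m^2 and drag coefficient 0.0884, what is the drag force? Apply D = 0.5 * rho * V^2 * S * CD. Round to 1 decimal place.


Step 1: Dynamic pressure q = 0.5 * 1.1 * 96.0^2 = 5068.8 Pa
Step 2: Drag D = q * S * CD = 5068.8 * 192.2 * 0.0884
Step 3: D = 86121.3 N

86121.3


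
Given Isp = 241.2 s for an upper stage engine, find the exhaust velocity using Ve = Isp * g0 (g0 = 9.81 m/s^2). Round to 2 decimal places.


Step 1: Ve = Isp * g0 = 241.2 * 9.81
Step 2: Ve = 2366.17 m/s

2366.17


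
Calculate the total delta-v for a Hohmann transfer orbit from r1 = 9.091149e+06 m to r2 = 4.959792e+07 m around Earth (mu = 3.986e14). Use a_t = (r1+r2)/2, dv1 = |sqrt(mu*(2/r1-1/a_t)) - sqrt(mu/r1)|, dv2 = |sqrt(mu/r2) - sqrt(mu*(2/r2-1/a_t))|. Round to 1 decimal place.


Step 1: Transfer semi-major axis a_t = (9.091149e+06 + 4.959792e+07) / 2 = 2.934453e+07 m
Step 2: v1 (circular at r1) = sqrt(mu/r1) = 6621.54 m/s
Step 3: v_t1 = sqrt(mu*(2/r1 - 1/a_t)) = 8608.5 m/s
Step 4: dv1 = |8608.5 - 6621.54| = 1986.95 m/s
Step 5: v2 (circular at r2) = 2834.89 m/s, v_t2 = 1577.91 m/s
Step 6: dv2 = |2834.89 - 1577.91| = 1256.98 m/s
Step 7: Total delta-v = 1986.95 + 1256.98 = 3243.9 m/s

3243.9


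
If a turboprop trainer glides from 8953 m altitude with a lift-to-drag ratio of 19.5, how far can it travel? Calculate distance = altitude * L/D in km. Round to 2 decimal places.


Step 1: Glide distance = altitude * L/D = 8953 * 19.5 = 174583.5 m
Step 2: Convert to km: 174583.5 / 1000 = 174.58 km

174.58


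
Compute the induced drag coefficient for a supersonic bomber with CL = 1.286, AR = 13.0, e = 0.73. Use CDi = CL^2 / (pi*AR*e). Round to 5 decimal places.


Step 1: CL^2 = 1.286^2 = 1.653796
Step 2: pi * AR * e = 3.14159 * 13.0 * 0.73 = 29.813714
Step 3: CDi = 1.653796 / 29.813714 = 0.05547

0.05547


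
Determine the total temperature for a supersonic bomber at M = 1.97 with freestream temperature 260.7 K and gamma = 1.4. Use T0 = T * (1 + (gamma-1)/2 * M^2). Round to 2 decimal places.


Step 1: (gamma-1)/2 = 0.2
Step 2: M^2 = 3.8809
Step 3: 1 + 0.2 * 3.8809 = 1.77618
Step 4: T0 = 260.7 * 1.77618 = 463.05 K

463.05


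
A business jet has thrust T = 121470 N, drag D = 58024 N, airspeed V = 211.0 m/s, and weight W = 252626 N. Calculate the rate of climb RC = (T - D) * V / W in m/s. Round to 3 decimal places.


Step 1: Excess thrust = T - D = 121470 - 58024 = 63446 N
Step 2: Excess power = 63446 * 211.0 = 13387106.0 W
Step 3: RC = 13387106.0 / 252626 = 52.992 m/s

52.992


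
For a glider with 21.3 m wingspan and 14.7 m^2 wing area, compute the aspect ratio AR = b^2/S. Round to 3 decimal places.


Step 1: b^2 = 21.3^2 = 453.69
Step 2: AR = 453.69 / 14.7 = 30.863

30.863


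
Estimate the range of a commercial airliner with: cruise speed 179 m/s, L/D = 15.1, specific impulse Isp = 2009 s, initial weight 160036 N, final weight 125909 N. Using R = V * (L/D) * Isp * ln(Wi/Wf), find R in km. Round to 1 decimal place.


Step 1: Coefficient = V * (L/D) * Isp = 179 * 15.1 * 2009 = 5430126.1 m
Step 2: Wi/Wf = 160036 / 125909 = 1.271045
Step 3: ln(1.271045) = 0.239839
Step 4: R = 5430126.1 * 0.239839 = 1302358.0 m = 1302.4 km

1302.4


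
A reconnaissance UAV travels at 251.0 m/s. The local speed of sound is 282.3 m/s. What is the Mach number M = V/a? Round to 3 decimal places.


Step 1: M = V / a = 251.0 / 282.3
Step 2: M = 0.889

0.889


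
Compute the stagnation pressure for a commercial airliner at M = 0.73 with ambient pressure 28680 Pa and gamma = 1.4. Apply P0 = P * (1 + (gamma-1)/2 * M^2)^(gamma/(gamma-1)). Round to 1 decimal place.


Step 1: (gamma-1)/2 * M^2 = 0.2 * 0.5329 = 0.10658
Step 2: 1 + 0.10658 = 1.10658
Step 3: Exponent gamma/(gamma-1) = 3.5
Step 4: P0 = 28680 * 1.10658^3.5 = 40880.8 Pa

40880.8


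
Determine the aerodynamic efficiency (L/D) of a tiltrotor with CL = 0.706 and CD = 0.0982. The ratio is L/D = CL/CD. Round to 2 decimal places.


Step 1: L/D = CL / CD = 0.706 / 0.0982
Step 2: L/D = 7.19

7.19


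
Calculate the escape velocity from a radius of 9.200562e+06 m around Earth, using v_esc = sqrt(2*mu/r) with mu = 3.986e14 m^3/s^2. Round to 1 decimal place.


Step 1: 2*mu/r = 2 * 3.986e14 / 9.200562e+06 = 86646880.9188
Step 2: v_esc = sqrt(86646880.9188) = 9308.4 m/s

9308.4


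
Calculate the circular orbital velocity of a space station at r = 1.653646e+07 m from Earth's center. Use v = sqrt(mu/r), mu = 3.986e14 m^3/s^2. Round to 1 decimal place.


Step 1: mu / r = 3.986e14 / 1.653646e+07 = 24104312.5312
Step 2: v = sqrt(24104312.5312) = 4909.6 m/s

4909.6


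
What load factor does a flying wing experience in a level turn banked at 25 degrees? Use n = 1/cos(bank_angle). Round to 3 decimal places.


Step 1: Convert 25 degrees to radians = 0.436332
Step 2: cos(25 deg) = 0.906308
Step 3: n = 1 / 0.906308 = 1.103

1.103


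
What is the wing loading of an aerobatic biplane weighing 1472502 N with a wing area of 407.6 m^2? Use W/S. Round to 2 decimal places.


Step 1: Wing loading = W / S = 1472502 / 407.6
Step 2: Wing loading = 3612.62 N/m^2

3612.62


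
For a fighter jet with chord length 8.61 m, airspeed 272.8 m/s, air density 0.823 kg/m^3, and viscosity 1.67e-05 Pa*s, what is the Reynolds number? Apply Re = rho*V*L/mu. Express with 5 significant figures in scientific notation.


Step 1: Numerator = rho * V * L = 0.823 * 272.8 * 8.61 = 1933.068984
Step 2: Re = 1933.068984 / 1.67e-05
Step 3: Re = 1.1575e+08

1.1575e+08


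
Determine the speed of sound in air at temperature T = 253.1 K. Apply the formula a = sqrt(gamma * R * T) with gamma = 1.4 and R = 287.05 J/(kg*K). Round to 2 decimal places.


Step 1: gamma * R * T = 1.4 * 287.05 * 253.1 = 101713.297
Step 2: a = sqrt(101713.297) = 318.93 m/s

318.93


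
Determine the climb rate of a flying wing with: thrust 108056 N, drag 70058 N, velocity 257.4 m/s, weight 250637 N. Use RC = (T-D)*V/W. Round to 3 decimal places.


Step 1: Excess thrust = T - D = 108056 - 70058 = 37998 N
Step 2: Excess power = 37998 * 257.4 = 9780685.2 W
Step 3: RC = 9780685.2 / 250637 = 39.023 m/s

39.023


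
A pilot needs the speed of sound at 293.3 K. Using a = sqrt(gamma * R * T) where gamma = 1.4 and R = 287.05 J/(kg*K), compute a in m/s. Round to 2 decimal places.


Step 1: gamma * R * T = 1.4 * 287.05 * 293.3 = 117868.471
Step 2: a = sqrt(117868.471) = 343.32 m/s

343.32


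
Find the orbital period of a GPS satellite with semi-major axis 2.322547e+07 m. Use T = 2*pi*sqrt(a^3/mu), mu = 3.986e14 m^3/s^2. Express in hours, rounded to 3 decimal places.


Step 1: a^3 / mu = 1.252834e+22 / 3.986e14 = 3.143086e+07
Step 2: sqrt(3.143086e+07) = 5606.3231 s
Step 3: T = 2*pi * 5606.3231 = 35225.57 s
Step 4: T in hours = 35225.57 / 3600 = 9.785 hours

9.785


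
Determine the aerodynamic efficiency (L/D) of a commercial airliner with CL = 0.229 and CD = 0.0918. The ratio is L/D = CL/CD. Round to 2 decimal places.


Step 1: L/D = CL / CD = 0.229 / 0.0918
Step 2: L/D = 2.49

2.49


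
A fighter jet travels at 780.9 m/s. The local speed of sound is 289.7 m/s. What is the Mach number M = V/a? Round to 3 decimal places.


Step 1: M = V / a = 780.9 / 289.7
Step 2: M = 2.696

2.696


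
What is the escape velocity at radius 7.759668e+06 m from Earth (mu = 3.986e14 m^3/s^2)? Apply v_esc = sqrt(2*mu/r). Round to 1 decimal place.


Step 1: 2*mu/r = 2 * 3.986e14 / 7.759668e+06 = 102736354.1842
Step 2: v_esc = sqrt(102736354.1842) = 10135.9 m/s

10135.9


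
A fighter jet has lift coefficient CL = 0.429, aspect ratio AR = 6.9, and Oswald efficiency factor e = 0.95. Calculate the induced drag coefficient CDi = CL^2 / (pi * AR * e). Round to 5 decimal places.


Step 1: CL^2 = 0.429^2 = 0.184041
Step 2: pi * AR * e = 3.14159 * 6.9 * 0.95 = 20.59314
Step 3: CDi = 0.184041 / 20.59314 = 0.00894

0.00894


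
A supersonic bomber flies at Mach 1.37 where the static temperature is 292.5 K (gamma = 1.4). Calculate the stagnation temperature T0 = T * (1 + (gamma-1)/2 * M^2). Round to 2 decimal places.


Step 1: (gamma-1)/2 = 0.2
Step 2: M^2 = 1.8769
Step 3: 1 + 0.2 * 1.8769 = 1.37538
Step 4: T0 = 292.5 * 1.37538 = 402.30 K

402.30


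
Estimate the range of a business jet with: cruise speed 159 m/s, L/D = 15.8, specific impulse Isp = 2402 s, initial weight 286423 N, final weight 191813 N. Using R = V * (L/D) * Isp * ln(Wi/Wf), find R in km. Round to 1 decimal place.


Step 1: Coefficient = V * (L/D) * Isp = 159 * 15.8 * 2402 = 6034304.4 m
Step 2: Wi/Wf = 286423 / 191813 = 1.493241
Step 3: ln(1.493241) = 0.400949
Step 4: R = 6034304.4 * 0.400949 = 2419447.1 m = 2419.4 km

2419.4


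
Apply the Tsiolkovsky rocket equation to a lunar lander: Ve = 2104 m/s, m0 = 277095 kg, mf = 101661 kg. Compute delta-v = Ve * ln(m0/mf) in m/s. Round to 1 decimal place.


Step 1: Mass ratio m0/mf = 277095 / 101661 = 2.725677
Step 2: ln(2.725677) = 1.002717
Step 3: delta-v = 2104 * 1.002717 = 2109.7 m/s

2109.7


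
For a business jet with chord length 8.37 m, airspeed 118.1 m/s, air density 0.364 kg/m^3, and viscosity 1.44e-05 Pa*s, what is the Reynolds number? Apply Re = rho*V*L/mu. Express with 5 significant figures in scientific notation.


Step 1: Numerator = rho * V * L = 0.364 * 118.1 * 8.37 = 359.812908
Step 2: Re = 359.812908 / 1.44e-05
Step 3: Re = 2.4987e+07

2.4987e+07


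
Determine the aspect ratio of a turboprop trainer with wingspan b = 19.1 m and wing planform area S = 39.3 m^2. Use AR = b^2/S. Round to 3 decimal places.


Step 1: b^2 = 19.1^2 = 364.81
Step 2: AR = 364.81 / 39.3 = 9.283

9.283


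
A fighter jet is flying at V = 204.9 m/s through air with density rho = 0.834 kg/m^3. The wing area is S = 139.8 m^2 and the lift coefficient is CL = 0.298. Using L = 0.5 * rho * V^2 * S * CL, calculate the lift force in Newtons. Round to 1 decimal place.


Step 1: Calculate dynamic pressure q = 0.5 * 0.834 * 204.9^2 = 0.5 * 0.834 * 41984.01 = 17507.3322 Pa
Step 2: Multiply by wing area and lift coefficient: L = 17507.3322 * 139.8 * 0.298
Step 3: L = 2447525.0374 * 0.298 = 729362.5 N

729362.5


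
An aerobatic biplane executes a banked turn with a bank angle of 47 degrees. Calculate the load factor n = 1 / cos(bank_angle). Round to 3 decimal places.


Step 1: Convert 47 degrees to radians = 0.820305
Step 2: cos(47 deg) = 0.681998
Step 3: n = 1 / 0.681998 = 1.466

1.466


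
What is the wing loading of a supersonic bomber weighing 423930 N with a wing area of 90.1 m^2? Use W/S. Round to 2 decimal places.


Step 1: Wing loading = W / S = 423930 / 90.1
Step 2: Wing loading = 4705.11 N/m^2

4705.11


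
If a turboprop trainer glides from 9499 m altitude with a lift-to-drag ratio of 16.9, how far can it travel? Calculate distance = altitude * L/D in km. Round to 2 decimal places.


Step 1: Glide distance = altitude * L/D = 9499 * 16.9 = 160533.1 m
Step 2: Convert to km: 160533.1 / 1000 = 160.53 km

160.53


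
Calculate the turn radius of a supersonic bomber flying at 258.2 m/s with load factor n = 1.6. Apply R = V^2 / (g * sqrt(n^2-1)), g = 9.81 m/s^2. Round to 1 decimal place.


Step 1: V^2 = 258.2^2 = 66667.24
Step 2: n^2 - 1 = 1.6^2 - 1 = 1.56
Step 3: sqrt(1.56) = 1.249
Step 4: R = 66667.24 / (9.81 * 1.249) = 5441.0 m

5441.0


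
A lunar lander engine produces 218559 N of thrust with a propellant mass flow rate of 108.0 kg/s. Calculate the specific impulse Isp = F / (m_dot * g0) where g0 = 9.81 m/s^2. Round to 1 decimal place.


Step 1: m_dot * g0 = 108.0 * 9.81 = 1059.48
Step 2: Isp = 218559 / 1059.48 = 206.3 s

206.3


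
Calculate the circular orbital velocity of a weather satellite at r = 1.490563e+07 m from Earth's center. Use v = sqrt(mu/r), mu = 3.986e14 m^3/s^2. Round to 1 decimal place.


Step 1: mu / r = 3.986e14 / 1.490563e+07 = 26741573.486
Step 2: v = sqrt(26741573.486) = 5171.2 m/s

5171.2


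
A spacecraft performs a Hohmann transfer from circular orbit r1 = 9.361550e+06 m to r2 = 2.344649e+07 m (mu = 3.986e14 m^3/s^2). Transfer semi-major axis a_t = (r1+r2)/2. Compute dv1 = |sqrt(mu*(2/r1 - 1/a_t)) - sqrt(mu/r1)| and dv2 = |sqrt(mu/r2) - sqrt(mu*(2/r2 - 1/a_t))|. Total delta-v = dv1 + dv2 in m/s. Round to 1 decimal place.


Step 1: Transfer semi-major axis a_t = (9.361550e+06 + 2.344649e+07) / 2 = 1.640402e+07 m
Step 2: v1 (circular at r1) = sqrt(mu/r1) = 6525.21 m/s
Step 3: v_t1 = sqrt(mu*(2/r1 - 1/a_t)) = 7801.15 m/s
Step 4: dv1 = |7801.15 - 6525.21| = 1275.93 m/s
Step 5: v2 (circular at r2) = 4123.16 m/s, v_t2 = 3114.79 m/s
Step 6: dv2 = |4123.16 - 3114.79| = 1008.37 m/s
Step 7: Total delta-v = 1275.93 + 1008.37 = 2284.3 m/s

2284.3


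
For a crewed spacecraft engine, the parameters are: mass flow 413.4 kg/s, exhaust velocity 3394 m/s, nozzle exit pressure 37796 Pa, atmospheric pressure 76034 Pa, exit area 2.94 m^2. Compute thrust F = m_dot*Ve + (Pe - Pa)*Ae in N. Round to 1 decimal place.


Step 1: Momentum thrust = m_dot * Ve = 413.4 * 3394 = 1403079.6 N
Step 2: Pressure thrust = (Pe - Pa) * Ae = (37796 - 76034) * 2.94 = -112419.72 N
Step 3: Total thrust F = 1403079.6 + -112419.72 = 1290659.9 N

1290659.9


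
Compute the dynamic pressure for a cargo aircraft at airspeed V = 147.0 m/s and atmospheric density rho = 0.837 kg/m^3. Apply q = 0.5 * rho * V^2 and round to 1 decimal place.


Step 1: V^2 = 147.0^2 = 21609.0
Step 2: q = 0.5 * 0.837 * 21609.0
Step 3: q = 9043.4 Pa

9043.4


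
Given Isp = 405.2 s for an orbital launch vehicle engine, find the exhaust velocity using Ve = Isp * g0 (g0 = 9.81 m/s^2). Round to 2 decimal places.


Step 1: Ve = Isp * g0 = 405.2 * 9.81
Step 2: Ve = 3975.01 m/s

3975.01


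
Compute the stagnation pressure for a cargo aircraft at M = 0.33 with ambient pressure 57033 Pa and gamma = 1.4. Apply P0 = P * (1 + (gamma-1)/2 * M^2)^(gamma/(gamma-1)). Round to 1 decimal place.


Step 1: (gamma-1)/2 * M^2 = 0.2 * 0.1089 = 0.02178
Step 2: 1 + 0.02178 = 1.02178
Step 3: Exponent gamma/(gamma-1) = 3.5
Step 4: P0 = 57033 * 1.02178^3.5 = 61500.3 Pa

61500.3


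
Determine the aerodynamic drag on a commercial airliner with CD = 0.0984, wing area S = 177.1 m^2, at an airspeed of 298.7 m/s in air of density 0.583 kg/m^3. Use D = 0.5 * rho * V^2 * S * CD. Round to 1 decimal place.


Step 1: Dynamic pressure q = 0.5 * 0.583 * 298.7^2 = 26008.1226 Pa
Step 2: Drag D = q * S * CD = 26008.1226 * 177.1 * 0.0984
Step 3: D = 453234.2 N

453234.2


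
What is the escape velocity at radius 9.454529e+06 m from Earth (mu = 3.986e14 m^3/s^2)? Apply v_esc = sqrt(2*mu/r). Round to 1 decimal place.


Step 1: 2*mu/r = 2 * 3.986e14 / 9.454529e+06 = 84319377.5174
Step 2: v_esc = sqrt(84319377.5174) = 9182.6 m/s

9182.6


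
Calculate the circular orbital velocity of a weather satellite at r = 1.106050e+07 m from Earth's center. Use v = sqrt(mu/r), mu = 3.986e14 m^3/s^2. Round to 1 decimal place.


Step 1: mu / r = 3.986e14 / 1.106050e+07 = 36038153.7905
Step 2: v = sqrt(36038153.7905) = 6003.2 m/s

6003.2


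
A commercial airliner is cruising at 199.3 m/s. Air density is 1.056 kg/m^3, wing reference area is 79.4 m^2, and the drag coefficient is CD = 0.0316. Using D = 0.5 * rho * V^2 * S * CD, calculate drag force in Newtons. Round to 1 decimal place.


Step 1: Dynamic pressure q = 0.5 * 1.056 * 199.3^2 = 20972.4187 Pa
Step 2: Drag D = q * S * CD = 20972.4187 * 79.4 * 0.0316
Step 3: D = 52620.6 N

52620.6


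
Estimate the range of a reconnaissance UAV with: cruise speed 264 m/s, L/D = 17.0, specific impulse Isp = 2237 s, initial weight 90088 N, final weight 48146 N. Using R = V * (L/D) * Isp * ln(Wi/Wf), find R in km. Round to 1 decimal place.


Step 1: Coefficient = V * (L/D) * Isp = 264 * 17.0 * 2237 = 10039656.0 m
Step 2: Wi/Wf = 90088 / 48146 = 1.871142
Step 3: ln(1.871142) = 0.626549
Step 4: R = 10039656.0 * 0.626549 = 6290335.5 m = 6290.3 km

6290.3


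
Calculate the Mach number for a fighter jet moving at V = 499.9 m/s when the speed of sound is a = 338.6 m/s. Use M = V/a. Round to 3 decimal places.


Step 1: M = V / a = 499.9 / 338.6
Step 2: M = 1.476

1.476


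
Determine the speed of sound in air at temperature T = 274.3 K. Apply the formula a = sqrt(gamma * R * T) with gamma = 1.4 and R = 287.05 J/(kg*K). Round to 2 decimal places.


Step 1: gamma * R * T = 1.4 * 287.05 * 274.3 = 110232.941
Step 2: a = sqrt(110232.941) = 332.01 m/s

332.01


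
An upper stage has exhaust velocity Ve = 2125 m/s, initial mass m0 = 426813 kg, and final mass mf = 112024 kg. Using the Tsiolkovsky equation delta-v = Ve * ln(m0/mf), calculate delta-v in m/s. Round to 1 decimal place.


Step 1: Mass ratio m0/mf = 426813 / 112024 = 3.810014
Step 2: ln(3.810014) = 1.337633
Step 3: delta-v = 2125 * 1.337633 = 2842.5 m/s

2842.5


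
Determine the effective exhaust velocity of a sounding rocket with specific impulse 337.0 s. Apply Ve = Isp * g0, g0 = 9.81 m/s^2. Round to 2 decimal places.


Step 1: Ve = Isp * g0 = 337.0 * 9.81
Step 2: Ve = 3305.97 m/s

3305.97


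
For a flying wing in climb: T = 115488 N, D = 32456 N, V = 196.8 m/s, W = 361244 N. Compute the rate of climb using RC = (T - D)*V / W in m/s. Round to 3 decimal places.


Step 1: Excess thrust = T - D = 115488 - 32456 = 83032 N
Step 2: Excess power = 83032 * 196.8 = 16340697.6 W
Step 3: RC = 16340697.6 / 361244 = 45.235 m/s

45.235


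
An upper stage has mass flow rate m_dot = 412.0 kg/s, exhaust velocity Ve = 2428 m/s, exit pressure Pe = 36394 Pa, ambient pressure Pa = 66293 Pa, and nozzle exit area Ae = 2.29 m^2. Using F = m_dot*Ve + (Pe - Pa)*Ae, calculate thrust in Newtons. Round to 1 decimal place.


Step 1: Momentum thrust = m_dot * Ve = 412.0 * 2428 = 1000336.0 N
Step 2: Pressure thrust = (Pe - Pa) * Ae = (36394 - 66293) * 2.29 = -68468.71 N
Step 3: Total thrust F = 1000336.0 + -68468.71 = 931867.3 N

931867.3


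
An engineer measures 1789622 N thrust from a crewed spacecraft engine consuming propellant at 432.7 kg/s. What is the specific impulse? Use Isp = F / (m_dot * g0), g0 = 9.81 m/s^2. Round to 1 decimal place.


Step 1: m_dot * g0 = 432.7 * 9.81 = 4244.79
Step 2: Isp = 1789622 / 4244.79 = 421.6 s

421.6


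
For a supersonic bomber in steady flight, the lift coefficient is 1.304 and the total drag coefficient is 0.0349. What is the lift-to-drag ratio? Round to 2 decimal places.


Step 1: L/D = CL / CD = 1.304 / 0.0349
Step 2: L/D = 37.36

37.36


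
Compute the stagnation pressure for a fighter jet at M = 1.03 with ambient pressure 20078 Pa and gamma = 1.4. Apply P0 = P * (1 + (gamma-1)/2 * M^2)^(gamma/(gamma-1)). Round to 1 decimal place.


Step 1: (gamma-1)/2 * M^2 = 0.2 * 1.0609 = 0.21218
Step 2: 1 + 0.21218 = 1.21218
Step 3: Exponent gamma/(gamma-1) = 3.5
Step 4: P0 = 20078 * 1.21218^3.5 = 39373.6 Pa

39373.6


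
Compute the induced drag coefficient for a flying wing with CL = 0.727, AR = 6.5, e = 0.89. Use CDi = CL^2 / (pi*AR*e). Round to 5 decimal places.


Step 1: CL^2 = 0.727^2 = 0.528529
Step 2: pi * AR * e = 3.14159 * 6.5 * 0.89 = 18.174114
Step 3: CDi = 0.528529 / 18.174114 = 0.02908

0.02908


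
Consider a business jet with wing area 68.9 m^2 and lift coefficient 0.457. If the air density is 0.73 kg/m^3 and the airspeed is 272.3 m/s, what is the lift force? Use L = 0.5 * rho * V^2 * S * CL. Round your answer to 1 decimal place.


Step 1: Calculate dynamic pressure q = 0.5 * 0.73 * 272.3^2 = 0.5 * 0.73 * 74147.29 = 27063.7609 Pa
Step 2: Multiply by wing area and lift coefficient: L = 27063.7609 * 68.9 * 0.457
Step 3: L = 1864693.1226 * 0.457 = 852164.8 N

852164.8


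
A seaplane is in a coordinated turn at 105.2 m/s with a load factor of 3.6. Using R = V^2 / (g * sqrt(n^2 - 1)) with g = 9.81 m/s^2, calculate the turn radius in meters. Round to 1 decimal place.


Step 1: V^2 = 105.2^2 = 11067.04
Step 2: n^2 - 1 = 3.6^2 - 1 = 11.96
Step 3: sqrt(11.96) = 3.458323
Step 4: R = 11067.04 / (9.81 * 3.458323) = 326.2 m

326.2


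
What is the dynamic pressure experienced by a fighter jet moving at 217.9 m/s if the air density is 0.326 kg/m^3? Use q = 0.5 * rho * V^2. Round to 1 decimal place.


Step 1: V^2 = 217.9^2 = 47480.41
Step 2: q = 0.5 * 0.326 * 47480.41
Step 3: q = 7739.3 Pa

7739.3


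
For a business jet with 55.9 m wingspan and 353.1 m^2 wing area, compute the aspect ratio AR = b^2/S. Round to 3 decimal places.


Step 1: b^2 = 55.9^2 = 3124.81
Step 2: AR = 3124.81 / 353.1 = 8.850

8.850


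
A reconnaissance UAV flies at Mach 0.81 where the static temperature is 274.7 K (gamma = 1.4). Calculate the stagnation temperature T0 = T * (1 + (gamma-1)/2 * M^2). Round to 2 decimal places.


Step 1: (gamma-1)/2 = 0.2
Step 2: M^2 = 0.6561
Step 3: 1 + 0.2 * 0.6561 = 1.13122
Step 4: T0 = 274.7 * 1.13122 = 310.75 K

310.75


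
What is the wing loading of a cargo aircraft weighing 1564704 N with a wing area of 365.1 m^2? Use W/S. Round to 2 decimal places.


Step 1: Wing loading = W / S = 1564704 / 365.1
Step 2: Wing loading = 4285.69 N/m^2

4285.69


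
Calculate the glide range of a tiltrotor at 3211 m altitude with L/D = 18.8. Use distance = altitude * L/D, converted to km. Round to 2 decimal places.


Step 1: Glide distance = altitude * L/D = 3211 * 18.8 = 60366.8 m
Step 2: Convert to km: 60366.8 / 1000 = 60.37 km

60.37


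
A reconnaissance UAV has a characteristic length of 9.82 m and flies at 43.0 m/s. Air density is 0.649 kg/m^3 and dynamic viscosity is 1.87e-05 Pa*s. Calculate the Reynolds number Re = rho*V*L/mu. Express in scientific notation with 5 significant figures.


Step 1: Numerator = rho * V * L = 0.649 * 43.0 * 9.82 = 274.04674
Step 2: Re = 274.04674 / 1.87e-05
Step 3: Re = 1.4655e+07

1.4655e+07


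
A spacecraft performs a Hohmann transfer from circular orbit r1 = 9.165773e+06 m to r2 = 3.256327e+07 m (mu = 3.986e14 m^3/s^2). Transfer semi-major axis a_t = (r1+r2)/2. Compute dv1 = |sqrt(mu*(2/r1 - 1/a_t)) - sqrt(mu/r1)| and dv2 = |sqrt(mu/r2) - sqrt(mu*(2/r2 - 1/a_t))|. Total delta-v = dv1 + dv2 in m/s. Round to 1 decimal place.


Step 1: Transfer semi-major axis a_t = (9.165773e+06 + 3.256327e+07) / 2 = 2.086452e+07 m
Step 2: v1 (circular at r1) = sqrt(mu/r1) = 6594.53 m/s
Step 3: v_t1 = sqrt(mu*(2/r1 - 1/a_t)) = 8238.42 m/s
Step 4: dv1 = |8238.42 - 6594.53| = 1643.89 m/s
Step 5: v2 (circular at r2) = 3498.68 m/s, v_t2 = 2318.92 m/s
Step 6: dv2 = |3498.68 - 2318.92| = 1179.77 m/s
Step 7: Total delta-v = 1643.89 + 1179.77 = 2823.7 m/s

2823.7


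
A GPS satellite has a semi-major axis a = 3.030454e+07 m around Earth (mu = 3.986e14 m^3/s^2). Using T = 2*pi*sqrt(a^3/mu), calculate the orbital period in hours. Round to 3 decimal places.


Step 1: a^3 / mu = 2.783063e+22 / 3.986e14 = 6.982096e+07
Step 2: sqrt(6.982096e+07) = 8355.8935 s
Step 3: T = 2*pi * 8355.8935 = 52501.63 s
Step 4: T in hours = 52501.63 / 3600 = 14.584 hours

14.584


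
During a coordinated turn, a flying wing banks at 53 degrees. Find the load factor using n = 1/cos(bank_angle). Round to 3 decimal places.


Step 1: Convert 53 degrees to radians = 0.925025
Step 2: cos(53 deg) = 0.601815
Step 3: n = 1 / 0.601815 = 1.662

1.662


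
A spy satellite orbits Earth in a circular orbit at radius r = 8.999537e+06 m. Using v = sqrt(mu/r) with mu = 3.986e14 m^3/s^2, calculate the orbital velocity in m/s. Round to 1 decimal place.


Step 1: mu / r = 3.986e14 / 8.999537e+06 = 44291167.4234
Step 2: v = sqrt(44291167.4234) = 6655.2 m/s

6655.2


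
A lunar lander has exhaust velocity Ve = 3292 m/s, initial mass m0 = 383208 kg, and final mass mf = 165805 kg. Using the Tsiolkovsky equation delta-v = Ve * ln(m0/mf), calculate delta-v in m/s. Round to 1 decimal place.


Step 1: Mass ratio m0/mf = 383208 / 165805 = 2.311197
Step 2: ln(2.311197) = 0.837766
Step 3: delta-v = 3292 * 0.837766 = 2757.9 m/s

2757.9


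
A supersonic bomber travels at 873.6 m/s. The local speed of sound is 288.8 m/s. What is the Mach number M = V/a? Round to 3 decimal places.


Step 1: M = V / a = 873.6 / 288.8
Step 2: M = 3.025

3.025


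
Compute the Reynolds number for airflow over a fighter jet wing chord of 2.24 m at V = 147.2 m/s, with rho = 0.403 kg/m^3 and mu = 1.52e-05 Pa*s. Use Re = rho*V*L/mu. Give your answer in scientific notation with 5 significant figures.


Step 1: Numerator = rho * V * L = 0.403 * 147.2 * 2.24 = 132.880384
Step 2: Re = 132.880384 / 1.52e-05
Step 3: Re = 8.7421e+06

8.7421e+06


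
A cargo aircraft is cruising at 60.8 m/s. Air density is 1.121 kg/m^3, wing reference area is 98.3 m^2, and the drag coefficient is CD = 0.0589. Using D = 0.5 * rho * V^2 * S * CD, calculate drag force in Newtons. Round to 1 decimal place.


Step 1: Dynamic pressure q = 0.5 * 1.121 * 60.8^2 = 2071.9667 Pa
Step 2: Drag D = q * S * CD = 2071.9667 * 98.3 * 0.0589
Step 3: D = 11996.4 N

11996.4


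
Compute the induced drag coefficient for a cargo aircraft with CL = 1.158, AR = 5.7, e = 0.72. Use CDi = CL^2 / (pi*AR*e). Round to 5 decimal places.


Step 1: CL^2 = 1.158^2 = 1.340964
Step 2: pi * AR * e = 3.14159 * 5.7 * 0.72 = 12.893096
Step 3: CDi = 1.340964 / 12.893096 = 0.10401

0.10401


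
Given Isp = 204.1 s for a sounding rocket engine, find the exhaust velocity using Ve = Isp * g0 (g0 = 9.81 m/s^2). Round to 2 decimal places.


Step 1: Ve = Isp * g0 = 204.1 * 9.81
Step 2: Ve = 2002.22 m/s

2002.22


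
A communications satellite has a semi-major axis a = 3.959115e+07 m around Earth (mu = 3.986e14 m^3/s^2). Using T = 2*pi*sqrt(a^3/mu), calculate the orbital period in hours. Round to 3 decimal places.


Step 1: a^3 / mu = 6.205751e+22 / 3.986e14 = 1.556887e+08
Step 2: sqrt(1.556887e+08) = 12477.5273 s
Step 3: T = 2*pi * 12477.5273 = 78398.62 s
Step 4: T in hours = 78398.62 / 3600 = 21.777 hours

21.777


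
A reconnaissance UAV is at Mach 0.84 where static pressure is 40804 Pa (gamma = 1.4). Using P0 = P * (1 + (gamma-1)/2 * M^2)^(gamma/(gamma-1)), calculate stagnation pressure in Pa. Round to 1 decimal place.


Step 1: (gamma-1)/2 * M^2 = 0.2 * 0.7056 = 0.14112
Step 2: 1 + 0.14112 = 1.14112
Step 3: Exponent gamma/(gamma-1) = 3.5
Step 4: P0 = 40804 * 1.14112^3.5 = 64768.3 Pa

64768.3


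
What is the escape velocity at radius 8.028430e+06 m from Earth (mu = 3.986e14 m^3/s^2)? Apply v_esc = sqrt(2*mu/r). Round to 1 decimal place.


Step 1: 2*mu/r = 2 * 3.986e14 / 8.028430e+06 = 99297122.8497
Step 2: v_esc = sqrt(99297122.8497) = 9964.8 m/s

9964.8


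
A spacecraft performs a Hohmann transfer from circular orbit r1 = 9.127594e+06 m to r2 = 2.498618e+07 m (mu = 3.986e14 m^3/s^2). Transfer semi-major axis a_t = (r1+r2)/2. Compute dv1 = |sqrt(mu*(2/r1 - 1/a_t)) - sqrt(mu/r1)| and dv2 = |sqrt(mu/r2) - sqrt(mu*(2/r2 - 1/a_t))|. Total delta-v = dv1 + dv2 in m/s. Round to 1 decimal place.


Step 1: Transfer semi-major axis a_t = (9.127594e+06 + 2.498618e+07) / 2 = 1.705689e+07 m
Step 2: v1 (circular at r1) = sqrt(mu/r1) = 6608.31 m/s
Step 3: v_t1 = sqrt(mu*(2/r1 - 1/a_t)) = 7998.17 m/s
Step 4: dv1 = |7998.17 - 6608.31| = 1389.86 m/s
Step 5: v2 (circular at r2) = 3994.1 m/s, v_t2 = 2921.78 m/s
Step 6: dv2 = |3994.1 - 2921.78| = 1072.32 m/s
Step 7: Total delta-v = 1389.86 + 1072.32 = 2462.2 m/s

2462.2


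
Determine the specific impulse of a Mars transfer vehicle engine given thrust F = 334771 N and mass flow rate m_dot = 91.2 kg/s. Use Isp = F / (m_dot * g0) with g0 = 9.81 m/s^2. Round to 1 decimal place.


Step 1: m_dot * g0 = 91.2 * 9.81 = 894.67
Step 2: Isp = 334771 / 894.67 = 374.2 s

374.2


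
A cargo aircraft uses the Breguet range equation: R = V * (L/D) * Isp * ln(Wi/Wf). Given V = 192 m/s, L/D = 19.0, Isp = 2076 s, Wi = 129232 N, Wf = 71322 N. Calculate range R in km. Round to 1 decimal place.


Step 1: Coefficient = V * (L/D) * Isp = 192 * 19.0 * 2076 = 7573248.0 m
Step 2: Wi/Wf = 129232 / 71322 = 1.811951
Step 3: ln(1.811951) = 0.594404
Step 4: R = 7573248.0 * 0.594404 = 4501572.0 m = 4501.6 km

4501.6


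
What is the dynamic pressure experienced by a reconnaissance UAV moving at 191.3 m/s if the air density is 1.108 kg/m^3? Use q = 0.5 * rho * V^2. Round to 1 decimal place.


Step 1: V^2 = 191.3^2 = 36595.69
Step 2: q = 0.5 * 1.108 * 36595.69
Step 3: q = 20274.0 Pa

20274.0


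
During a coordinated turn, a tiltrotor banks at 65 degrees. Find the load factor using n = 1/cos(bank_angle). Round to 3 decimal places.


Step 1: Convert 65 degrees to radians = 1.134464
Step 2: cos(65 deg) = 0.422618
Step 3: n = 1 / 0.422618 = 2.366

2.366


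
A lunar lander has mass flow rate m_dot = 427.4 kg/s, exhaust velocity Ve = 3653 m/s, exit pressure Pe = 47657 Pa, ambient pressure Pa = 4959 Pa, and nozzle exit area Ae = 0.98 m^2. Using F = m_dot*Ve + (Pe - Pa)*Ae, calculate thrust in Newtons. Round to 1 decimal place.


Step 1: Momentum thrust = m_dot * Ve = 427.4 * 3653 = 1561292.2 N
Step 2: Pressure thrust = (Pe - Pa) * Ae = (47657 - 4959) * 0.98 = 41844.04 N
Step 3: Total thrust F = 1561292.2 + 41844.04 = 1603136.2 N

1603136.2


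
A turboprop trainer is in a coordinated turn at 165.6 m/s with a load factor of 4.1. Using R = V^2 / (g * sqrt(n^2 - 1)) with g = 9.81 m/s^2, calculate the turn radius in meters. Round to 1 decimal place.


Step 1: V^2 = 165.6^2 = 27423.36
Step 2: n^2 - 1 = 4.1^2 - 1 = 15.81
Step 3: sqrt(15.81) = 3.976179
Step 4: R = 27423.36 / (9.81 * 3.976179) = 703.0 m

703.0


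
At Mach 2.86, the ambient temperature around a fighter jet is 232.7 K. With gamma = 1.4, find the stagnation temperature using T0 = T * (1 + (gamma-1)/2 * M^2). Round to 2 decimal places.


Step 1: (gamma-1)/2 = 0.2
Step 2: M^2 = 8.1796
Step 3: 1 + 0.2 * 8.1796 = 2.63592
Step 4: T0 = 232.7 * 2.63592 = 613.38 K

613.38


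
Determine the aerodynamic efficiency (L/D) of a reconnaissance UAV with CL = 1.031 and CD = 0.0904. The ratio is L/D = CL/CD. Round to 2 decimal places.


Step 1: L/D = CL / CD = 1.031 / 0.0904
Step 2: L/D = 11.40

11.40
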